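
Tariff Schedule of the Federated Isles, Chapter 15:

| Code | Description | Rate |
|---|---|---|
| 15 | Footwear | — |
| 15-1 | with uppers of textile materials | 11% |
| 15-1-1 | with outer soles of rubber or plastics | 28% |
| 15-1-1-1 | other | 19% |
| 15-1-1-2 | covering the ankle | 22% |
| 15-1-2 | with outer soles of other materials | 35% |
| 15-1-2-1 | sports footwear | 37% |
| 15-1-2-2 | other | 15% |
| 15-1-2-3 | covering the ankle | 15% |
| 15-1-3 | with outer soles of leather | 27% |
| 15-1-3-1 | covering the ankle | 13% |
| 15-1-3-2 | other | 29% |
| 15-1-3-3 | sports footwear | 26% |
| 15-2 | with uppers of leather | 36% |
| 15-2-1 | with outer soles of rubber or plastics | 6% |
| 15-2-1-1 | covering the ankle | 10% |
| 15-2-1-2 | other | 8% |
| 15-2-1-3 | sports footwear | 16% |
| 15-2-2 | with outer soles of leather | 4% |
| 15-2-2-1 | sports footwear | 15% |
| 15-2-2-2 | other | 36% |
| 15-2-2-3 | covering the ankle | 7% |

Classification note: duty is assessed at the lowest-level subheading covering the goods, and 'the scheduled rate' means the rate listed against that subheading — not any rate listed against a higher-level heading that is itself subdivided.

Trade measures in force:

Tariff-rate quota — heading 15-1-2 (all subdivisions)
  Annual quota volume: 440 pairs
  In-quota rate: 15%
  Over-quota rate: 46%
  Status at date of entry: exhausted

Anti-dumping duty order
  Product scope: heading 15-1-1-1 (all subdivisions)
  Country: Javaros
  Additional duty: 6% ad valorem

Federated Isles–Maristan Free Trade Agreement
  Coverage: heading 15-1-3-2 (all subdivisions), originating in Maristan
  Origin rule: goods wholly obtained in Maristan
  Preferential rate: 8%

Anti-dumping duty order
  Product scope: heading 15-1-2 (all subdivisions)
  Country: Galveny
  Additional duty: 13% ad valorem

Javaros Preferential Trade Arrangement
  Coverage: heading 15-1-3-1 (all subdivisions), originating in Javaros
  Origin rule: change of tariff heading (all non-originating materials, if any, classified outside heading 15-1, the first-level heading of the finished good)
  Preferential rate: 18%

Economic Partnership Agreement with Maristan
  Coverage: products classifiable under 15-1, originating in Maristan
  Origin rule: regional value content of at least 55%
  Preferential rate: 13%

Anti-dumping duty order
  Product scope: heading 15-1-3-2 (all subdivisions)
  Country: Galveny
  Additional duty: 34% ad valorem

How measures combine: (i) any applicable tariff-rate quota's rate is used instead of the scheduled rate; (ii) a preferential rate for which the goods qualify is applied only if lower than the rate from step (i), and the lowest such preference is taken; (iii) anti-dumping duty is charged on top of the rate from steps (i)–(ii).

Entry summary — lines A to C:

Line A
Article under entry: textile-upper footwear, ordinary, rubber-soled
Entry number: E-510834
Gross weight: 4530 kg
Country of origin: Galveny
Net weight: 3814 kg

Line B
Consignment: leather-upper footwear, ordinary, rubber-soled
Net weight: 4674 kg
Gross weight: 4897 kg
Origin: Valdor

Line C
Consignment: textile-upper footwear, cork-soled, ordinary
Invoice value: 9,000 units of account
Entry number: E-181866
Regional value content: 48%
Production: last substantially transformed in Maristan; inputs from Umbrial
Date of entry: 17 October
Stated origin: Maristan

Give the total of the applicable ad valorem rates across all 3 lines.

Line A: textile-upper → 15-1; rubber-soled → 15-1-1; ordinary → 15-1-1-1. Scheduled 19%. No special measure applies. → 19%.
Line B: leather-upper → 15-2; rubber-soled → 15-2-1; ordinary → 15-2-1-2. Scheduled 8%. No special measure applies. → 8%.
Line C: textile-upper → 15-1; cork-soled → 15-1-2; ordinary → 15-1-2-2. Scheduled 15%. quota on 15-1-2 exhausted → over-quota 46%; Maristan agreement on 15-1-3-2: 15-1-2-2 not covered; Maristan agreement on 15-1: RVC < 55%. → 46%.
Sum: 19% + 8% + 46% = 73%.

73%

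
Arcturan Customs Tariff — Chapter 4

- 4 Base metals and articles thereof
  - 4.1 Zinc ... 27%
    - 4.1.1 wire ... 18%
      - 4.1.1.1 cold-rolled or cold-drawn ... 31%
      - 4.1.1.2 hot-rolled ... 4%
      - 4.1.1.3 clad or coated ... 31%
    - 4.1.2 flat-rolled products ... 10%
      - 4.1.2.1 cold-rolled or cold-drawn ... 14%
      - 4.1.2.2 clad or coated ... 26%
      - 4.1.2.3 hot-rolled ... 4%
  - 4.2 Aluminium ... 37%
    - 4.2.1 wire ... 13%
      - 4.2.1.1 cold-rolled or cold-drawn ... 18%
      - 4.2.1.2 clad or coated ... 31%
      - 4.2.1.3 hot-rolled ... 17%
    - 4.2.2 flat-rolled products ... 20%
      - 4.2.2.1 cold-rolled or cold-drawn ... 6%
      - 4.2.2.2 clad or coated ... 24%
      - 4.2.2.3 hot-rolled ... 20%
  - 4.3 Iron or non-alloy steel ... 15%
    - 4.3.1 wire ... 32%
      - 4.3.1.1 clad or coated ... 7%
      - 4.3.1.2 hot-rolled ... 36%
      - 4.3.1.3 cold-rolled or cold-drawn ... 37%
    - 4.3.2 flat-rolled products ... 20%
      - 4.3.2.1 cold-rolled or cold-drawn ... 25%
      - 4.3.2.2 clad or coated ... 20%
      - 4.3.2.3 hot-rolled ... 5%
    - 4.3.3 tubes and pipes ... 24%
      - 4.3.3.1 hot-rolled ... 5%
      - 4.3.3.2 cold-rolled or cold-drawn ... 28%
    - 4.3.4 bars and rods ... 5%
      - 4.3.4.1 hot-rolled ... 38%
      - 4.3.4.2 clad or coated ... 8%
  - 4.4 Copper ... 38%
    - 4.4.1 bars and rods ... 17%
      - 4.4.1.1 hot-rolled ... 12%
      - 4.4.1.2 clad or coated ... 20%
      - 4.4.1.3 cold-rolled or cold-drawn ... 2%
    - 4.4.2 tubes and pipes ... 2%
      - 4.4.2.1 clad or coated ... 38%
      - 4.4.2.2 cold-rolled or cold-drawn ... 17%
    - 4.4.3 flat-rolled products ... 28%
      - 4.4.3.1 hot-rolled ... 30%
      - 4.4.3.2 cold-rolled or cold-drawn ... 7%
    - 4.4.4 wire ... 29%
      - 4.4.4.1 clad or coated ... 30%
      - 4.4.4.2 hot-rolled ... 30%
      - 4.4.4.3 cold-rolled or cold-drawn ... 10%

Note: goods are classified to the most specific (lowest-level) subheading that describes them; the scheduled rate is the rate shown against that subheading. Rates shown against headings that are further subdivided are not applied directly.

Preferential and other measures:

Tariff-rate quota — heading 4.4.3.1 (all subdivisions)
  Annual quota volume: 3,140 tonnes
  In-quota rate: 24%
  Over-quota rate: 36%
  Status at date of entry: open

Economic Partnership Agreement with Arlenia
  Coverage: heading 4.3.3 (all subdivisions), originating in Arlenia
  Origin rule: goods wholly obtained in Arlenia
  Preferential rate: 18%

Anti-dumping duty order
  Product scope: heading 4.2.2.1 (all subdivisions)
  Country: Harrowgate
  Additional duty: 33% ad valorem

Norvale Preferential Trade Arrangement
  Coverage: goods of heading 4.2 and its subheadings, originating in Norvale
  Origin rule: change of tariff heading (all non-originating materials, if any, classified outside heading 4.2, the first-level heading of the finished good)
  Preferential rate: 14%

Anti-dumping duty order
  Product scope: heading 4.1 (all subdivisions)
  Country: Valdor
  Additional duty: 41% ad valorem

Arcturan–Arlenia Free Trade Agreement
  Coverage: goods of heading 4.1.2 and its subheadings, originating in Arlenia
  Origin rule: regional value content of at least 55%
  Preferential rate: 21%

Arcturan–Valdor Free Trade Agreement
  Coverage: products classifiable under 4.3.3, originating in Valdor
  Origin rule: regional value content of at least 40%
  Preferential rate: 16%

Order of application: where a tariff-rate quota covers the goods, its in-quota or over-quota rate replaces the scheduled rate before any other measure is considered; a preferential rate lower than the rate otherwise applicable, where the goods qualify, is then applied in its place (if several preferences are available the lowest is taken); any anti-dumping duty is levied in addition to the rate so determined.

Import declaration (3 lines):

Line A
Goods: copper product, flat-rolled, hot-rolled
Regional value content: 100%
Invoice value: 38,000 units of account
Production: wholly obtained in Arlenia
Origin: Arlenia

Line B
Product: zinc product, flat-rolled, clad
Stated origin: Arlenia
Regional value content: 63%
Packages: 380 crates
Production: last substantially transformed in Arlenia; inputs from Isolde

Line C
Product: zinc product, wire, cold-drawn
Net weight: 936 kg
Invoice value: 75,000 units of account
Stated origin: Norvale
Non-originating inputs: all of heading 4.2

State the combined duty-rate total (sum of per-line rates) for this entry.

Line A: copper → 4.4; flat-rolled → 4.4.3; hot-rolled → 4.4.3.1. Scheduled 30%. quota on 4.4.3.1 open → in-quota 24%; Arlenia agreement on 4.3.3: 4.4.3.1 not covered; Arlenia agreement on 4.1.2: 4.4.3.1 not covered. → 24%.
Line B: zinc → 4.1; flat-rolled → 4.1.2; clad → 4.1.2.2. Scheduled 26%. Arlenia agreement on 4.3.3: 4.1.2.2 not covered; Arlenia agreement on 4.1.2: RVC ≥ 55% → 21% available; preferential 21%. → 21%.
Line C: zinc → 4.1; wire → 4.1.1; cold-drawn → 4.1.1.1. Scheduled 31%. Norvale agreement on 4.2: 4.1.1.1 not covered. → 31%.
Sum: 24% + 21% + 31% = 76%.

76%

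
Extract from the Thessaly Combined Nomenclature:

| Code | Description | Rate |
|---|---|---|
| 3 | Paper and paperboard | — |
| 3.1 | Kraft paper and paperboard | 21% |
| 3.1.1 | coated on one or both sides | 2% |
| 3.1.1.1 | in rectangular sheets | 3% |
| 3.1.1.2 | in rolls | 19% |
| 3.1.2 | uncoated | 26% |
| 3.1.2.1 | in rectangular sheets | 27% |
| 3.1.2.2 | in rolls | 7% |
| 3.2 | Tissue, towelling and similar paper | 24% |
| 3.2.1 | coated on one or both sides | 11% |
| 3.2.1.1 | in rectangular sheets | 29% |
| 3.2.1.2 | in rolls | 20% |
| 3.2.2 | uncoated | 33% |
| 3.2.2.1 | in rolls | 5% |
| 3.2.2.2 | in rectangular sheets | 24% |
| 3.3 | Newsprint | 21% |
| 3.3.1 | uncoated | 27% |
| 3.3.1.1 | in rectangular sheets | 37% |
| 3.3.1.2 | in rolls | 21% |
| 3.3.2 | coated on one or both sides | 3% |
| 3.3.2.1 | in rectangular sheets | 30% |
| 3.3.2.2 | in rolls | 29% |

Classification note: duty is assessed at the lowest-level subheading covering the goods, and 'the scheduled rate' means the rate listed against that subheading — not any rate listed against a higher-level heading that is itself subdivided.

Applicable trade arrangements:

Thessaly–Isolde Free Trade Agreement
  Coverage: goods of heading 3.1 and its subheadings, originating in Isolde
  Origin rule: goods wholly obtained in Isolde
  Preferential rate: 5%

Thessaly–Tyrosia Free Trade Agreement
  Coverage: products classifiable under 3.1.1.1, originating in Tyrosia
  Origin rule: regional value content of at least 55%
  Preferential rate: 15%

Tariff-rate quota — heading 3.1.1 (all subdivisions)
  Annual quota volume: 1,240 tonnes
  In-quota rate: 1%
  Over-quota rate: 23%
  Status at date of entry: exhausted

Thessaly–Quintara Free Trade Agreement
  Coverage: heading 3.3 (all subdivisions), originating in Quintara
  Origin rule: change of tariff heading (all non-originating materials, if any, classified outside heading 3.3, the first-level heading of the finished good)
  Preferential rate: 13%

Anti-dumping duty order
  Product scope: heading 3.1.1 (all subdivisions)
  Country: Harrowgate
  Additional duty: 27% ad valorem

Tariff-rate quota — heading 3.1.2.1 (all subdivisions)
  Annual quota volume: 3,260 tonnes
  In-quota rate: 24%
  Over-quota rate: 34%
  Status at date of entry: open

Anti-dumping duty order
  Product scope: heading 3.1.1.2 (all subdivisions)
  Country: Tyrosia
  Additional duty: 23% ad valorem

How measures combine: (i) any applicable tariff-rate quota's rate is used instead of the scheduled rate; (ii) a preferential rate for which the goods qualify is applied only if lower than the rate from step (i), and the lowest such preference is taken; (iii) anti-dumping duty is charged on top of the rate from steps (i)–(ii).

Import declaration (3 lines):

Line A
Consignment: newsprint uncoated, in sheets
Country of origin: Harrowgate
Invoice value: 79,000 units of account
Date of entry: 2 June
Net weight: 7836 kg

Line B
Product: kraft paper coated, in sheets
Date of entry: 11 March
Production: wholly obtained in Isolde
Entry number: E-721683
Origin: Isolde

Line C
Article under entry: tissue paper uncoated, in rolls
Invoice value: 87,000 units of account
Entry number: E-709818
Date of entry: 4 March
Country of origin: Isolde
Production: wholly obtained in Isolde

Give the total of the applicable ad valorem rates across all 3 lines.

47%

Line A: newsprint → 3.3; uncoated → 3.3.1; in sheets → 3.3.1.1. Scheduled 37%. No special measure applies. → 37%.
Line B: kraft paper → 3.1; coated → 3.1.1; in sheets → 3.1.1.1. Scheduled 3%. quota on 3.1.1 exhausted → over-quota 23%; Isolde agreement on 3.1: wholly obtained → 5% available; preferential 5%. → 5%.
Line C: tissue paper → 3.2; uncoated → 3.2.2; in rolls → 3.2.2.1. Scheduled 5%. Isolde agreement on 3.1: 3.2.2.1 not covered. → 5%.
Sum: 37% + 5% + 5% = 47%.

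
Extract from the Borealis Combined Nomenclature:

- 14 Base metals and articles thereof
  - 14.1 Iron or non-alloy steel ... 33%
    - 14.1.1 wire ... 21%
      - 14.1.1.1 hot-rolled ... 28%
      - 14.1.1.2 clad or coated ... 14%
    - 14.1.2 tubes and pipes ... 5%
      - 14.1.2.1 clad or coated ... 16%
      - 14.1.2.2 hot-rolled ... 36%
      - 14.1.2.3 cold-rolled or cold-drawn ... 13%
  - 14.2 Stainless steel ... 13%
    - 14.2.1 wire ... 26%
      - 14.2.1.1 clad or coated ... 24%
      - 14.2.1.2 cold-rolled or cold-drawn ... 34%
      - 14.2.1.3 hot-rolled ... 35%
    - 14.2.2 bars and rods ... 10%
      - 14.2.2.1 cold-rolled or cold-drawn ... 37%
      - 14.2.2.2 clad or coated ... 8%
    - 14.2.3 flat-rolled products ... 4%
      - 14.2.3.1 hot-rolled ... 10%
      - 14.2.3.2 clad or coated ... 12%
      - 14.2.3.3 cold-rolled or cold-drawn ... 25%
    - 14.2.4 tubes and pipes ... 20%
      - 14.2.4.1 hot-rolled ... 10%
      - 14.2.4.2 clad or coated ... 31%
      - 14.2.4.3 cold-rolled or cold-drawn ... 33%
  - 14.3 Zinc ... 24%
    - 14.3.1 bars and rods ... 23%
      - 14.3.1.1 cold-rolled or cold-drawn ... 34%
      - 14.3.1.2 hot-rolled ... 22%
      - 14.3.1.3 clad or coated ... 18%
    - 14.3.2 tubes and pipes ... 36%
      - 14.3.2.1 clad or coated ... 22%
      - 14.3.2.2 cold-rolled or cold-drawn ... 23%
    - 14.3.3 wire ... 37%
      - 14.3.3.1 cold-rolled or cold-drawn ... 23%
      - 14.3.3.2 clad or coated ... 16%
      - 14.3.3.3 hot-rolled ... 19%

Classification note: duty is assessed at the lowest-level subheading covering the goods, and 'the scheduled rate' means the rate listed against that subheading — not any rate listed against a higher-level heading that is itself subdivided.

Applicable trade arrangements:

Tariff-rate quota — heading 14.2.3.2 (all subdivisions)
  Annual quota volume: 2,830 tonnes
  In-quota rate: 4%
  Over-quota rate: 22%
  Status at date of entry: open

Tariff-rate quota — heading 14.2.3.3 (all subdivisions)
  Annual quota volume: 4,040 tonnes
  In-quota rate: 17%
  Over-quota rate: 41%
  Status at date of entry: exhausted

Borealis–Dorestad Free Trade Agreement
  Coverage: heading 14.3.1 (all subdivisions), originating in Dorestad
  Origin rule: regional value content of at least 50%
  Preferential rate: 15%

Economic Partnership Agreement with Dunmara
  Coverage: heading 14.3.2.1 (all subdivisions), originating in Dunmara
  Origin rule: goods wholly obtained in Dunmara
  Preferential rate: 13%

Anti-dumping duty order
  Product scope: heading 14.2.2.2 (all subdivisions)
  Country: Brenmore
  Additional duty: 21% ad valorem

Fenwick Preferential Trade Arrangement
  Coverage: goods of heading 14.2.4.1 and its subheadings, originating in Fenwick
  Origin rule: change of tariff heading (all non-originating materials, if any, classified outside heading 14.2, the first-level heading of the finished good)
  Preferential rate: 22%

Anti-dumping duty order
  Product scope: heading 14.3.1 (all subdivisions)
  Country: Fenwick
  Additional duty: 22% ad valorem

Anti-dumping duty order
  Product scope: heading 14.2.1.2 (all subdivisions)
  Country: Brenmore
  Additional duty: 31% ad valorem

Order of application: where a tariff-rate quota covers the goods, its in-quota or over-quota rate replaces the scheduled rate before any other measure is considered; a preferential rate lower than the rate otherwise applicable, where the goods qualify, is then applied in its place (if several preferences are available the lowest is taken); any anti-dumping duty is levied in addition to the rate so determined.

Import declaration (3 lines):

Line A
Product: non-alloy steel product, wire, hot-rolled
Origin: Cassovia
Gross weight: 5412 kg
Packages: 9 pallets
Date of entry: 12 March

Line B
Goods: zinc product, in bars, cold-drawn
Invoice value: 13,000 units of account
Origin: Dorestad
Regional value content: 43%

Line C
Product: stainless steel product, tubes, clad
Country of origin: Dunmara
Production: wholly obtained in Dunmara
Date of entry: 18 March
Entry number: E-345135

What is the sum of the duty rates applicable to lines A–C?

Line A: non-alloy steel → 14.1; wire → 14.1.1; hot-rolled → 14.1.1.1. Scheduled 28%. No special measure applies. → 28%.
Line B: zinc → 14.3; in bars → 14.3.1; cold-drawn → 14.3.1.1. Scheduled 34%. Dorestad agreement on 14.3.1: RVC < 50%. → 34%.
Line C: stainless steel → 14.2; tubes → 14.2.4; clad → 14.2.4.2. Scheduled 31%. Dunmara agreement on 14.3.2.1: 14.2.4.2 not covered. → 31%.
Sum: 28% + 34% + 31% = 93%.

93%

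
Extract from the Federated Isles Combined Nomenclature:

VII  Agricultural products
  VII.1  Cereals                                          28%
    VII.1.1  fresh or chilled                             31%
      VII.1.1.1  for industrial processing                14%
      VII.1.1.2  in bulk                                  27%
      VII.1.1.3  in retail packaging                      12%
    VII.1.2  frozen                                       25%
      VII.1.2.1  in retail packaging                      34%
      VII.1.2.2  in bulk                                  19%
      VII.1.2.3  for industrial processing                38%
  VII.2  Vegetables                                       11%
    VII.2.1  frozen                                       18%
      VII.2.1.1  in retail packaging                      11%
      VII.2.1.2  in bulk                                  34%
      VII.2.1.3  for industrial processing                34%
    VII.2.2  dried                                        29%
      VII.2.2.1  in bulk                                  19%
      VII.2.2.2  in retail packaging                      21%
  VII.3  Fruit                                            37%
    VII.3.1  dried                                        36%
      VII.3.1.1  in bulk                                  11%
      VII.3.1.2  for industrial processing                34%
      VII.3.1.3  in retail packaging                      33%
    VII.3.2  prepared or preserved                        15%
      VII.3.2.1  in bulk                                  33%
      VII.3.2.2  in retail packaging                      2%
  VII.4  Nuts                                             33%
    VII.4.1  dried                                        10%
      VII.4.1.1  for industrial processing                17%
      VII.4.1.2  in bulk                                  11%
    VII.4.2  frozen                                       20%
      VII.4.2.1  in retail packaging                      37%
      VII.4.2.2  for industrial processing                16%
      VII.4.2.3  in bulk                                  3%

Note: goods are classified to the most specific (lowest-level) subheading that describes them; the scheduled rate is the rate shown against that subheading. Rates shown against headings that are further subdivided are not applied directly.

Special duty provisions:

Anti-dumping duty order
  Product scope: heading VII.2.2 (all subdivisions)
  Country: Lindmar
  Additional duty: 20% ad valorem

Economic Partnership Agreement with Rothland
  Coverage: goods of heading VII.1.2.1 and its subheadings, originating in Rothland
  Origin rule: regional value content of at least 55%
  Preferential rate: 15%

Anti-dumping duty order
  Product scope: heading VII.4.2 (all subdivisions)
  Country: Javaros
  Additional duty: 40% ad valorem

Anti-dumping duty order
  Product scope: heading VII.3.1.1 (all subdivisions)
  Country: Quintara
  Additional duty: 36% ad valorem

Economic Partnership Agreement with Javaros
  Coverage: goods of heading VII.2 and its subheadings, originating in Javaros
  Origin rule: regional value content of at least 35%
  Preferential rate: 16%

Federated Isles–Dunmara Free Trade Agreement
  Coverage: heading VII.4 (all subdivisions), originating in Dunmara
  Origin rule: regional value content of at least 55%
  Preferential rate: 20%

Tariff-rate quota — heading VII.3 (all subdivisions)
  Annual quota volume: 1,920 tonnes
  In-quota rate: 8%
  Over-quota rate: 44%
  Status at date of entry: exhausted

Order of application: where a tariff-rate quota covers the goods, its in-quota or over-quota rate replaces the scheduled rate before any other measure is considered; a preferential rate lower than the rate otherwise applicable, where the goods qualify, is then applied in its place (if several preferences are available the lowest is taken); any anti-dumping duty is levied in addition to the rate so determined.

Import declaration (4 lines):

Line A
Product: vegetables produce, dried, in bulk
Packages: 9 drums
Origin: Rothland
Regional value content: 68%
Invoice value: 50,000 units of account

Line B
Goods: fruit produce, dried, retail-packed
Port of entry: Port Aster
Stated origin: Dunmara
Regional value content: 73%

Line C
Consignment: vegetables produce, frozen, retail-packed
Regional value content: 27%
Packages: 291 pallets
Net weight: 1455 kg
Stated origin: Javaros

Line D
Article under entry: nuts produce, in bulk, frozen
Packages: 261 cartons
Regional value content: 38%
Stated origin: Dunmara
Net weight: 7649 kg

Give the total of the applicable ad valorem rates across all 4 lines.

77%

Line A: vegetables → VII.2; dried → VII.2.2; in bulk → VII.2.2.1. Scheduled 19%. Rothland agreement on VII.1.2.1: VII.2.2.1 not covered. → 19%.
Line B: fruit → VII.3; dried → VII.3.1; retail-packed → VII.3.1.3. Scheduled 33%. quota on VII.3 exhausted → over-quota 44%; Dunmara agreement on VII.4: VII.3.1.3 not covered. → 44%.
Line C: vegetables → VII.2; frozen → VII.2.1; retail-packed → VII.2.1.1. Scheduled 11%. Javaros agreement on VII.2: RVC < 35%. → 11%.
Line D: nuts → VII.4; frozen → VII.4.2; in bulk → VII.4.2.3. Scheduled 3%. Dunmara agreement on VII.4: RVC < 55%. → 3%.
Sum: 19% + 44% + 11% + 3% = 77%.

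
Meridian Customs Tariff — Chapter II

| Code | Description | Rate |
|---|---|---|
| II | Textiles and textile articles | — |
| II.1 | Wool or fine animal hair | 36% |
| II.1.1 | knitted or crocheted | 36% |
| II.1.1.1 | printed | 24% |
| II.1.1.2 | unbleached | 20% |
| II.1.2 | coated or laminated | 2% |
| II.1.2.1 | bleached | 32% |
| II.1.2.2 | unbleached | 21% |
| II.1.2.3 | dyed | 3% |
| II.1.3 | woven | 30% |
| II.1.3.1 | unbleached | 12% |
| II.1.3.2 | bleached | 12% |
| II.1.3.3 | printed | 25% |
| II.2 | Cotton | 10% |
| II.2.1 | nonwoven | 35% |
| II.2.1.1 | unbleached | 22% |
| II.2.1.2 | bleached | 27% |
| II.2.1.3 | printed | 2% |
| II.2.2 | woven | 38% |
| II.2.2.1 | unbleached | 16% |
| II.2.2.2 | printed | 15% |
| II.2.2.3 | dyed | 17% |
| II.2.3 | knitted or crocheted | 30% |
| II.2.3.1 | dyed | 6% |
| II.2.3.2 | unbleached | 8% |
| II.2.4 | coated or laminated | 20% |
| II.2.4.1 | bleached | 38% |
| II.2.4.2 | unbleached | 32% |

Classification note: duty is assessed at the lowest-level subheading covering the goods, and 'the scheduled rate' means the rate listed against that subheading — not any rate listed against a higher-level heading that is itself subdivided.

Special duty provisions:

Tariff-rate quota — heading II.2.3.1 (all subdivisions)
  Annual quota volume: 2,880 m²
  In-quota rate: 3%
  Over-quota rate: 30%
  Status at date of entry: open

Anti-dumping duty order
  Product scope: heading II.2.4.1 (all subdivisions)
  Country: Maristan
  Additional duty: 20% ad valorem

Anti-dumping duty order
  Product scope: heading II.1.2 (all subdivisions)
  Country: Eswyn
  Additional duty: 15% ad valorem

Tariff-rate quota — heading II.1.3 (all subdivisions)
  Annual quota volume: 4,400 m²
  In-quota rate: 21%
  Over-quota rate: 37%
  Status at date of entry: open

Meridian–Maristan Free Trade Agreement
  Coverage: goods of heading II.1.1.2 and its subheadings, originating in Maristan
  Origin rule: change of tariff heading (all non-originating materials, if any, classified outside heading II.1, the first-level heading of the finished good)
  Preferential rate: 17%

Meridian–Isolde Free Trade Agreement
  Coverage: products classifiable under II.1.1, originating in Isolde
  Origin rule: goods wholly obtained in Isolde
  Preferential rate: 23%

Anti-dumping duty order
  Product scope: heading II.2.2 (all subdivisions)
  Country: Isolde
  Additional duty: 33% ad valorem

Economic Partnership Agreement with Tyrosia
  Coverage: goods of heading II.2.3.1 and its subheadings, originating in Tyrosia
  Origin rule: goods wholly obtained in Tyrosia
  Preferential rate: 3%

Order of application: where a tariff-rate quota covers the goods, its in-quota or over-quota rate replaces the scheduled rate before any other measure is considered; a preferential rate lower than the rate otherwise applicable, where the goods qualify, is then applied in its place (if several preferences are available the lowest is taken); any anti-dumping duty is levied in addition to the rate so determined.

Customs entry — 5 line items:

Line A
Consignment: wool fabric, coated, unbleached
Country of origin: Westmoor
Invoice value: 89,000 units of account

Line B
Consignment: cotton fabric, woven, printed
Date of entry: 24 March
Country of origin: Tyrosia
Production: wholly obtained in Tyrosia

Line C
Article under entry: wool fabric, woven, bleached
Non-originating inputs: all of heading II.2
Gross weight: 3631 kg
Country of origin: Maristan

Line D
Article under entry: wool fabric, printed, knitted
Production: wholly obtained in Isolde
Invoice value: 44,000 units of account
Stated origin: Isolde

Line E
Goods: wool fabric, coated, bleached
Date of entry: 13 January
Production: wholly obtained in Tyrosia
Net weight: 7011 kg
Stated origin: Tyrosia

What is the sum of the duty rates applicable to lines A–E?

112%

Line A: wool → II.1; coated → II.1.2; unbleached → II.1.2.2. Scheduled 21%. No special measure applies. → 21%.
Line B: cotton → II.2; woven → II.2.2; printed → II.2.2.2. Scheduled 15%. Tyrosia agreement on II.2.3.1: II.2.2.2 not covered. → 15%.
Line C: wool → II.1; woven → II.1.3; bleached → II.1.3.2. Scheduled 12%. quota on II.1.3 open → in-quota 21%; Maristan agreement on II.1.1.2: II.1.3.2 not covered. → 21%.
Line D: wool → II.1; knitted → II.1.1; printed → II.1.1.1. Scheduled 24%. Isolde agreement on II.1.1: wholly obtained → 23% available; preferential 23%. → 23%.
Line E: wool → II.1; coated → II.1.2; bleached → II.1.2.1. Scheduled 32%. Tyrosia agreement on II.2.3.1: II.1.2.1 not covered. → 32%.
Sum: 21% + 15% + 21% + 23% + 32% = 112%.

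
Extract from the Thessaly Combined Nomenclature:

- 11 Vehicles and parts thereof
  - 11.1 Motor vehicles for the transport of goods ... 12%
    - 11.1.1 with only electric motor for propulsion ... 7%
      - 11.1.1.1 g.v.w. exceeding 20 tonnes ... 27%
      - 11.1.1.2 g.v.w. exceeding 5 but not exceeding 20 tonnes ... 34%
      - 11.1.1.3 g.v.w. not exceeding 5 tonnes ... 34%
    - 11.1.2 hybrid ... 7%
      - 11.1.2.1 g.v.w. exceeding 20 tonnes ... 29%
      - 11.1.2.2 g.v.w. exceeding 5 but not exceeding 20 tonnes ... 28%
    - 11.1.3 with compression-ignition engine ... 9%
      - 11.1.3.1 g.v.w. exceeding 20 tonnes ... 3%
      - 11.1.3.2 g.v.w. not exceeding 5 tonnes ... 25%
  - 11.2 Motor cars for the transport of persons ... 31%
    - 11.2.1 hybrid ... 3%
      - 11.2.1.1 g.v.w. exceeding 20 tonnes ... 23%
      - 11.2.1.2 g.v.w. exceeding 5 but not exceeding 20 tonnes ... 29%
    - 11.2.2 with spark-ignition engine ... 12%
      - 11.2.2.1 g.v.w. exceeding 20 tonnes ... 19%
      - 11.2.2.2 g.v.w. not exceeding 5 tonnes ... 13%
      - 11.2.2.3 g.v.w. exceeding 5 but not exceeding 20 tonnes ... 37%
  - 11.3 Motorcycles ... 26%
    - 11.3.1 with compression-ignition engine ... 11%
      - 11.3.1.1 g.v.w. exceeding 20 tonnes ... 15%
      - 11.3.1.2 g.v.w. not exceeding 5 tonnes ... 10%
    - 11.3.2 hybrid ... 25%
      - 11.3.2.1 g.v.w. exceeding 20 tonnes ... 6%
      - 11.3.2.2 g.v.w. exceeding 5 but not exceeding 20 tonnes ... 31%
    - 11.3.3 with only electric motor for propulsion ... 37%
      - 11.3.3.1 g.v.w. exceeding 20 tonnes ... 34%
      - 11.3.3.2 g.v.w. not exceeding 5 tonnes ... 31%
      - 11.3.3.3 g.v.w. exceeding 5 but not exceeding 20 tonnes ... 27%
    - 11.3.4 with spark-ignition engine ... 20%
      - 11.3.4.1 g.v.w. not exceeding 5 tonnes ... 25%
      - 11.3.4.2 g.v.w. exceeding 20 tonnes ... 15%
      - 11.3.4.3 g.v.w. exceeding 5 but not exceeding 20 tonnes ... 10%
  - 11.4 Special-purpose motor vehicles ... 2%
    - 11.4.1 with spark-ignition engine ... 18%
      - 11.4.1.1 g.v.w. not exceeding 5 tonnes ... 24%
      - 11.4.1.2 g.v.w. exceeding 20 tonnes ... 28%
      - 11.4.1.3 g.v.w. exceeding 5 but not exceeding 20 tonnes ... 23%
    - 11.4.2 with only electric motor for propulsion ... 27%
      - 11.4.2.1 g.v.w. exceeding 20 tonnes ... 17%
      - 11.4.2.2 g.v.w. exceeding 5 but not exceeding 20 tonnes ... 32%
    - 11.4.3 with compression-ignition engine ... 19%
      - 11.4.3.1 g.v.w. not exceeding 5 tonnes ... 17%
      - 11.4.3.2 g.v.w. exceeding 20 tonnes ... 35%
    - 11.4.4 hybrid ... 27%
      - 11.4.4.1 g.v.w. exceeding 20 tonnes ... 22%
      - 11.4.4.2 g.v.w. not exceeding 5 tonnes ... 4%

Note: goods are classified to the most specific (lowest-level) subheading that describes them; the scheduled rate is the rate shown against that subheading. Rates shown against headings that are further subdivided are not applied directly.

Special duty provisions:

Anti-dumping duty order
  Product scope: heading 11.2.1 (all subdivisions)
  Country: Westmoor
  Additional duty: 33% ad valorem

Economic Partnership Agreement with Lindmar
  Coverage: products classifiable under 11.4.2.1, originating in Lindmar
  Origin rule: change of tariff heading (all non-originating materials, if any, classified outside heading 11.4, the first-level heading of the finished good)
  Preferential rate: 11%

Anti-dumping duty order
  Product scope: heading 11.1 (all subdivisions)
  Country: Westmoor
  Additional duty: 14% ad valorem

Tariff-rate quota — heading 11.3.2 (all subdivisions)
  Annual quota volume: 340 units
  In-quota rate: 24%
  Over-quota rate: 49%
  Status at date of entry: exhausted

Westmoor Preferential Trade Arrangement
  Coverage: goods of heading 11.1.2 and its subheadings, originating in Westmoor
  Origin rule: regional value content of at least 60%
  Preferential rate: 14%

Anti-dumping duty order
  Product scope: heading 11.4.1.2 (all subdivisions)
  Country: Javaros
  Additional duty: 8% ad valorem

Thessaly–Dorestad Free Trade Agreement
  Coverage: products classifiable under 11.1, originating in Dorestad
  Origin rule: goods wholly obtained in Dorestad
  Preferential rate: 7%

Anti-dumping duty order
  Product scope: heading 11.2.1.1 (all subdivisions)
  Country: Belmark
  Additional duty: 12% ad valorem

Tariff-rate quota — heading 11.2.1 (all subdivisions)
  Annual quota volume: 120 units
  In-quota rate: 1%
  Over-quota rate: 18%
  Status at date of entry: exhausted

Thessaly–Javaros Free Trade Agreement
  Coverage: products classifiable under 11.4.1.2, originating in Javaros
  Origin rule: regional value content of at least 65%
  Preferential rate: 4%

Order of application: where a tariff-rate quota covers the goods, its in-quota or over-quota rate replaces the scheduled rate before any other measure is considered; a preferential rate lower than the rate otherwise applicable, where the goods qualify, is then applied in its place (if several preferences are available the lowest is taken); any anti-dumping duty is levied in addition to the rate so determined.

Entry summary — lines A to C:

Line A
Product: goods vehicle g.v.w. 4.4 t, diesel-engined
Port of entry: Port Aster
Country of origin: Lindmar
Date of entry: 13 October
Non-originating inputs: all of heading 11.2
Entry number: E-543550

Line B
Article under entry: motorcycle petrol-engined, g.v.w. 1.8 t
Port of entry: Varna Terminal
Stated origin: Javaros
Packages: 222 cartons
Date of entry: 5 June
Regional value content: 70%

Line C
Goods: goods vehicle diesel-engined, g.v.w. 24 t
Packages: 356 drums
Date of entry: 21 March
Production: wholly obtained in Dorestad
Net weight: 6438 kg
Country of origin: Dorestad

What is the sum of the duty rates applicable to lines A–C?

Line A: goods vehicle → 11.1; diesel-engined → 11.1.3; g.v.w. 4.4 t → 11.1.3.2. Scheduled 25%. Lindmar agreement on 11.4.2.1: 11.1.3.2 not covered. → 25%.
Line B: motorcycle → 11.3; petrol-engined → 11.3.4; g.v.w. 1.8 t → 11.3.4.1. Scheduled 25%. Javaros agreement on 11.4.1.2: 11.3.4.1 not covered. → 25%.
Line C: goods vehicle → 11.1; diesel-engined → 11.1.3; g.v.w. 24 t → 11.1.3.1. Scheduled 3%. Dorestad agreement on 11.1: wholly obtained → 7% available; preference 7% not lower than 3% → no reduction. → 3%.
Sum: 25% + 25% + 3% = 53%.

53%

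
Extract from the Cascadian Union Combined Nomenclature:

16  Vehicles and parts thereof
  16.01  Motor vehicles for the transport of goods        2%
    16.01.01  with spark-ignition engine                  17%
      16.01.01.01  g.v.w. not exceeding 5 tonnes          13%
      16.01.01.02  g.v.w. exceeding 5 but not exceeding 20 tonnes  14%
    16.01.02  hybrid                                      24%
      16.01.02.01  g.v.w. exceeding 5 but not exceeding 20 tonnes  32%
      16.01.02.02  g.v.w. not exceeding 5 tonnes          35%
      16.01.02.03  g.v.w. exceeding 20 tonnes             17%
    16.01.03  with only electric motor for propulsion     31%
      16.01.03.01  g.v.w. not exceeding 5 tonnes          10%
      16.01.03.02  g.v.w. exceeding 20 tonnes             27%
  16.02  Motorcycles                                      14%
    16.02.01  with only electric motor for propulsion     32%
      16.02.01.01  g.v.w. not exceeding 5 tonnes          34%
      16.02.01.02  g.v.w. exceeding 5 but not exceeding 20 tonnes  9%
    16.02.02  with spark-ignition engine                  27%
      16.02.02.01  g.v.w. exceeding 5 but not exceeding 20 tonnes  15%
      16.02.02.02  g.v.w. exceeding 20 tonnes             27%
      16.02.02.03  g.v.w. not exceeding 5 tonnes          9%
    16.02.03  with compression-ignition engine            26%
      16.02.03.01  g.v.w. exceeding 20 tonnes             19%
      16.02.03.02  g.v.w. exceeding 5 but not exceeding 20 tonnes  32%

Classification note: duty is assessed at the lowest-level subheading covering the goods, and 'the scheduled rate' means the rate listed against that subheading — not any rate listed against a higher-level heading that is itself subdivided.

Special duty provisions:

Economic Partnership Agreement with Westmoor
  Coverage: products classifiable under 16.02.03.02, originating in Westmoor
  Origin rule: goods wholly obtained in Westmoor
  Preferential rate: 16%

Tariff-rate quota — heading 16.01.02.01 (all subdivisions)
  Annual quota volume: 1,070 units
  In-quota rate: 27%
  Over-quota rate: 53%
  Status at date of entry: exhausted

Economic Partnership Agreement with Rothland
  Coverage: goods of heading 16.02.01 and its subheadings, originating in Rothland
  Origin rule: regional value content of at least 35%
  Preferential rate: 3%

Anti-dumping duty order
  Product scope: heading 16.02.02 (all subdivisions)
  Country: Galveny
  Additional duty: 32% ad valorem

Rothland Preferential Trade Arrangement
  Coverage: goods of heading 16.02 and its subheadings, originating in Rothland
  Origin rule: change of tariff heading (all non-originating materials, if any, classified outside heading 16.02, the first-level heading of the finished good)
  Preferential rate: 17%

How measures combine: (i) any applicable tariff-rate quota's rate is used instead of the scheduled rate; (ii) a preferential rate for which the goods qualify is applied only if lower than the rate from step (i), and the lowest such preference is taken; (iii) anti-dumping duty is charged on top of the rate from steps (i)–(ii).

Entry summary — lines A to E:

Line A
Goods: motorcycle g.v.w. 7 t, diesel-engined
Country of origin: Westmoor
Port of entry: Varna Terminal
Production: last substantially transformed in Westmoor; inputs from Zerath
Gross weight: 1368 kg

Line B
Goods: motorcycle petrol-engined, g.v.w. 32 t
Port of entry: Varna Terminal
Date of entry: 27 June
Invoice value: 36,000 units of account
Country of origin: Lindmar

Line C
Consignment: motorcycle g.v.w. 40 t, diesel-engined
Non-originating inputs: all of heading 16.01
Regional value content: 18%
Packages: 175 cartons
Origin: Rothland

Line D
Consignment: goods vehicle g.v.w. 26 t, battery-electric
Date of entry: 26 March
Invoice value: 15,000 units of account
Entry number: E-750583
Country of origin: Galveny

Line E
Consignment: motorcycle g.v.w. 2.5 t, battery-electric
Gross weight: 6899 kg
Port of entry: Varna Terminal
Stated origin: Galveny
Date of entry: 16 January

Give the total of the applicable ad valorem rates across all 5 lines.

137%

Line A: motorcycle → 16.02; diesel-engined → 16.02.03; g.v.w. 7 t → 16.02.03.02. Scheduled 32%. Westmoor agreement on 16.02.03.02: not wholly obtained. → 32%.
Line B: motorcycle → 16.02; petrol-engined → 16.02.02; g.v.w. 32 t → 16.02.02.02. Scheduled 27%. No special measure applies. → 27%.
Line C: motorcycle → 16.02; diesel-engined → 16.02.03; g.v.w. 40 t → 16.02.03.01. Scheduled 19%. Rothland agreement on 16.02.01: 16.02.03.01 not covered; Rothland agreement on 16.02: CTH met → 17% available; preferential 17%. → 17%.
Line D: goods vehicle → 16.01; battery-electric → 16.01.03; g.v.w. 26 t → 16.01.03.02. Scheduled 27%. No special measure applies. → 27%.
Line E: motorcycle → 16.02; battery-electric → 16.02.01; g.v.w. 2.5 t → 16.02.01.01. Scheduled 34%. No special measure applies. → 34%.
Sum: 32% + 27% + 17% + 27% + 34% = 137%.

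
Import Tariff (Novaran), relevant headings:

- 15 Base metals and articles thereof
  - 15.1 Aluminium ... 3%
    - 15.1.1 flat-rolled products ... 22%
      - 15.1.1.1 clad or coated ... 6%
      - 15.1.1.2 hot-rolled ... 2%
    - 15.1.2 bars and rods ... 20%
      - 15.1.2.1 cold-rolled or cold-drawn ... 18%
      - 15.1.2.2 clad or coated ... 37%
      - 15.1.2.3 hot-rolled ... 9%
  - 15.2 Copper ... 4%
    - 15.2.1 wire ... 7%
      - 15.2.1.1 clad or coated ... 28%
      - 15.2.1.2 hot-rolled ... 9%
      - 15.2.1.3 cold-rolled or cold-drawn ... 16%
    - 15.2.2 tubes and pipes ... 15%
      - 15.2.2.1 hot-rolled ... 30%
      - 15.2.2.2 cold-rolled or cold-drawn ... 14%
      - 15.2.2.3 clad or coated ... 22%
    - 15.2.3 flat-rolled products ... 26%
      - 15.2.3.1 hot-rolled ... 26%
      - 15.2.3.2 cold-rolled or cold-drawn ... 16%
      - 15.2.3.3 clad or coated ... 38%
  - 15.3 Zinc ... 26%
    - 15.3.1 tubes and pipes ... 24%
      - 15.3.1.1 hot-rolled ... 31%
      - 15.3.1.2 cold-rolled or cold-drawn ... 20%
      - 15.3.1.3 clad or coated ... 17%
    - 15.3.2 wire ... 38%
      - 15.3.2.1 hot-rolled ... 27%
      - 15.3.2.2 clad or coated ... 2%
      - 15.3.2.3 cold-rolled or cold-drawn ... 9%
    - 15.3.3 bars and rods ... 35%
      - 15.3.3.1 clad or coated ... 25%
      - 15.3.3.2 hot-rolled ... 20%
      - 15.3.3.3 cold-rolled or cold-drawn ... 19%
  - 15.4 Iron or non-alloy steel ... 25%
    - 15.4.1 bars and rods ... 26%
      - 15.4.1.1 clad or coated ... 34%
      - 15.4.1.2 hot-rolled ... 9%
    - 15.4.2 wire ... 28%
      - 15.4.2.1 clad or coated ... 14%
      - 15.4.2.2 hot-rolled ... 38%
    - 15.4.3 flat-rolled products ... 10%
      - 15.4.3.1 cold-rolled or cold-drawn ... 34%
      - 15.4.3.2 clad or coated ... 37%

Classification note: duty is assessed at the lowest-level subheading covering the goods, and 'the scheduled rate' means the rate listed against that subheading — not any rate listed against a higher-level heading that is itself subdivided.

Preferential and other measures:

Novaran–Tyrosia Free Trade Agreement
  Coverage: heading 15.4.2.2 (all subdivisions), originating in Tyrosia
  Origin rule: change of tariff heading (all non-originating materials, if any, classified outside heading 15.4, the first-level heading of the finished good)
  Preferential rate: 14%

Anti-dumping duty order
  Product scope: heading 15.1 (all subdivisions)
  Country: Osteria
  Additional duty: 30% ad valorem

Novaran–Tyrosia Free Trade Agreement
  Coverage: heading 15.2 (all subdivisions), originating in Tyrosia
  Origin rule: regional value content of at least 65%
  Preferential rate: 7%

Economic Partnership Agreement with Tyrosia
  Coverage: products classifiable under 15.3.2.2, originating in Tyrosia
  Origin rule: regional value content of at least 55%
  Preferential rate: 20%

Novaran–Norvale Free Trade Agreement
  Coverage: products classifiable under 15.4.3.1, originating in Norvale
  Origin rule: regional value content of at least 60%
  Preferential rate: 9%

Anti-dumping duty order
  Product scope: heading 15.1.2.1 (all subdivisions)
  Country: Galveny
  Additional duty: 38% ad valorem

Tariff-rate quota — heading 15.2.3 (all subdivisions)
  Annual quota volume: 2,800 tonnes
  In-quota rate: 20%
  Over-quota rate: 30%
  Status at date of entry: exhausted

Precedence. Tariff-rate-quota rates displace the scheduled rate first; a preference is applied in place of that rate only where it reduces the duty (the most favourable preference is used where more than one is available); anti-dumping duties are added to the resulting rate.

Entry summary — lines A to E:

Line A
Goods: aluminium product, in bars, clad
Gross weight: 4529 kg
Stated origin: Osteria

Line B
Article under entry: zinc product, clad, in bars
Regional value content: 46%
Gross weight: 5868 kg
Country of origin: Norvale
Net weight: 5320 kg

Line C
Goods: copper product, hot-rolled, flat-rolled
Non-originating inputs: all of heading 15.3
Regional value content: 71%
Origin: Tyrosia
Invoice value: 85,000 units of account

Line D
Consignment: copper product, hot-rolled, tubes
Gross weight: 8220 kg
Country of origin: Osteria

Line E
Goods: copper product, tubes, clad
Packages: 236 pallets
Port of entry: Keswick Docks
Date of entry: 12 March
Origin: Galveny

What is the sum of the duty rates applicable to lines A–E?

Line A: aluminium → 15.1; in bars → 15.1.2; clad → 15.1.2.2. Scheduled 37%. anti-dumping (Osteria, 15.1): +30%; total 37% + 30% = 67%. → 67%.
Line B: zinc → 15.3; in bars → 15.3.3; clad → 15.3.3.1. Scheduled 25%. Norvale agreement on 15.4.3.1: 15.3.3.1 not covered. → 25%.
Line C: copper → 15.2; flat-rolled → 15.2.3; hot-rolled → 15.2.3.1. Scheduled 26%. quota on 15.2.3 exhausted → over-quota 30%; Tyrosia agreement on 15.4.2.2: 15.2.3.1 not covered; Tyrosia agreement on 15.2: RVC ≥ 65% → 7% available; Tyrosia agreement on 15.3.2.2: 15.2.3.1 not covered; preferential 7%. → 7%.
Line D: copper → 15.2; tubes → 15.2.2; hot-rolled → 15.2.2.1. Scheduled 30%. No special measure applies. → 30%.
Line E: copper → 15.2; tubes → 15.2.2; clad → 15.2.2.3. Scheduled 22%. No special measure applies. → 22%.
Sum: 67% + 25% + 7% + 30% + 22% = 151%.

151%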